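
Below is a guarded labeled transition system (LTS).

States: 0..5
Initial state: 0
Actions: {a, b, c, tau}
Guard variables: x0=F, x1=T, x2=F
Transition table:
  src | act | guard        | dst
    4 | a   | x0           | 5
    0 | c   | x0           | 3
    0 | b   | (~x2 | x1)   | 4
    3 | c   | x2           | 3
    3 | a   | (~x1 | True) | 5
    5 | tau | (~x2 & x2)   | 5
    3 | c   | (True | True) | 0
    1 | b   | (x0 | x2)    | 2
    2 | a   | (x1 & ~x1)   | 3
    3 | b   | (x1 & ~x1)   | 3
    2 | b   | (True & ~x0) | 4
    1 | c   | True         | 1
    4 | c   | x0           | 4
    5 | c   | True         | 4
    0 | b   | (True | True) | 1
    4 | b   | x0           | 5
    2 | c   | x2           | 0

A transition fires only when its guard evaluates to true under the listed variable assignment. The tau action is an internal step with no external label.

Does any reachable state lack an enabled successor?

R = {0,1,4}
  0: b→1  b→4  [2 out]
  1: c→1  [1 out]
  4: ∅  [no exit]
trace reaching 4: b

Answer: DEADLOCK at state 4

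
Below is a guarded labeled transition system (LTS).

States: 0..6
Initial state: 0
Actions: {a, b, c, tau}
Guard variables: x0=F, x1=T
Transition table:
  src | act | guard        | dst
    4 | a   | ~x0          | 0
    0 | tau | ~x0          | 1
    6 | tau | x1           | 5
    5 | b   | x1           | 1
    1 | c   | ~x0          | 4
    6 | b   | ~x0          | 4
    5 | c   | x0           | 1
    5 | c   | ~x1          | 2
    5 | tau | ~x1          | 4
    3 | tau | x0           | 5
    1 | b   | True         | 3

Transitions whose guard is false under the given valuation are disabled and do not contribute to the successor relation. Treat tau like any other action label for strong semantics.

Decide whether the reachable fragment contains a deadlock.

Answer: DEADLOCK at state 3

Analysis:
Reachable = {0,1,3,4}
  0: tau→1  [1 exit(s)]
  1: b→3  c→4  [2 exit(s)]
  3: ∅  [no exit]
  4: a→0  [1 exit(s)]
witness 3: tau·b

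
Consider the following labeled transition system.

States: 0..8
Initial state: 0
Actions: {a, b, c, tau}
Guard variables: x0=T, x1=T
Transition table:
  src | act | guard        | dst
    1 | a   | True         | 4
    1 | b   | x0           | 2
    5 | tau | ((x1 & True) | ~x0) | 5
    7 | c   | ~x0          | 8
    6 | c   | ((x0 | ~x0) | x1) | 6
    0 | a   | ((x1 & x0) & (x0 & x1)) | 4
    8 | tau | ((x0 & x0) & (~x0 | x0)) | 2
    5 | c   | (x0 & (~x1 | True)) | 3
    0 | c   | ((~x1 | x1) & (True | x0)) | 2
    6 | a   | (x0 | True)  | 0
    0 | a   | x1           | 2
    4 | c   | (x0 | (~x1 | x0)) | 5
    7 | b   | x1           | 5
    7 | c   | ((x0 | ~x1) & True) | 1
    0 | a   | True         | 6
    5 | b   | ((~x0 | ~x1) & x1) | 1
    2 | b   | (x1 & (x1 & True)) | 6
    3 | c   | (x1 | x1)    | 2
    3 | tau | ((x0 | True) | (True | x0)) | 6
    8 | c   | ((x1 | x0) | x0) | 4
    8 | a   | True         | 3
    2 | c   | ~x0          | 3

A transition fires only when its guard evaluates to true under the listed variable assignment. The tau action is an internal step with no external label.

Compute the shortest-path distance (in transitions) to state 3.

Breadth-first toward 3:
  L0 = {0}
  L1 = {2,4,6}
  L2 = {5}
  L3 = {3}
depth(3)=3, e.g. a·c·c

Answer: 3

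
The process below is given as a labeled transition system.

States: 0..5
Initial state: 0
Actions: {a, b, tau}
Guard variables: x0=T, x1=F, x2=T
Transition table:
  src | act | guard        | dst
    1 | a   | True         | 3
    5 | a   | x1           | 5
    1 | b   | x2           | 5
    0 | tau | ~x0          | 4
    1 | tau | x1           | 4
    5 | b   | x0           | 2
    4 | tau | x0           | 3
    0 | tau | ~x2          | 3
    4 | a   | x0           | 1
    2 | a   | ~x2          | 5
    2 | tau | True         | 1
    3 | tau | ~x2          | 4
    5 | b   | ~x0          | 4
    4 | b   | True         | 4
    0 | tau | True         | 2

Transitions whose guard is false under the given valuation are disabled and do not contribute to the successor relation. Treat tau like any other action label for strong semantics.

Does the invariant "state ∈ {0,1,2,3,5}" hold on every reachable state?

Inv-set: {0,1,2,3,5}
R = {0,1,2,3,5}
  0: ok
  1: ok
  2: ok
  3: ok
  5: ok

Answer: INVARIANT HOLDS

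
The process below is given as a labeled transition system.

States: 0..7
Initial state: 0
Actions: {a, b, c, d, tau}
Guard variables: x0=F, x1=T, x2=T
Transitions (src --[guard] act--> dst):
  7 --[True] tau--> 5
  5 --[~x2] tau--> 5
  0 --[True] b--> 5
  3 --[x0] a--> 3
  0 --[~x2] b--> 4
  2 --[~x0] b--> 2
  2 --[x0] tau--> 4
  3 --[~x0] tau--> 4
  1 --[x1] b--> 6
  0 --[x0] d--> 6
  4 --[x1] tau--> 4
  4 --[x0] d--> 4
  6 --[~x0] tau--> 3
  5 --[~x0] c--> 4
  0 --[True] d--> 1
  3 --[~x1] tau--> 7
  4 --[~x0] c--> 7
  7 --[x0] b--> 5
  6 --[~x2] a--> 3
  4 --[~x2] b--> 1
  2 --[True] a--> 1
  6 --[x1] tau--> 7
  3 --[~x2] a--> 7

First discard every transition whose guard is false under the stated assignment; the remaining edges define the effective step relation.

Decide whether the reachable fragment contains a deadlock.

Answer: DEADLOCK-FREE

Trace:
R = {0,1,3,4,5,6,7}
  0: b→5  d→1  [2 out]
  1: b→6  [1 out]
  3: tau→4  [1 out]
  4: c→7  tau→4  [2 out]
  5: c→4  [1 out]
  6: tau→3  tau→7  [2 out]
  7: tau→5  [1 out]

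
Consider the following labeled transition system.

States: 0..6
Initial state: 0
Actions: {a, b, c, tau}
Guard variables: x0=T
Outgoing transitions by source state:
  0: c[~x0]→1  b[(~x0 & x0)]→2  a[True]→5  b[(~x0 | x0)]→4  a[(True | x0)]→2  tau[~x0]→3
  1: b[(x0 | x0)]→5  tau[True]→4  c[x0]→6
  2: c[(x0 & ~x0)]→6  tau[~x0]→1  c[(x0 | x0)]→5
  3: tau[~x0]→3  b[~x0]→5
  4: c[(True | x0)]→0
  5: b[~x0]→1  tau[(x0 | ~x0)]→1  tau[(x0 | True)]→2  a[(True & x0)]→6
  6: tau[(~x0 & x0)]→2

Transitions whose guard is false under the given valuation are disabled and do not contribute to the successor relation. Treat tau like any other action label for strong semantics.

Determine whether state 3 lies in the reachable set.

Answer: UNREACHABLE

Trace:
11 transition(s) survive guard evaluation.
Layer 0: {0}
Layer 1: {2,4,5}  total {0,2,4,5}
Layer 2: {1,6}  total {0,1,2,4,5,6}
Reachable = {0,1,2,4,5,6}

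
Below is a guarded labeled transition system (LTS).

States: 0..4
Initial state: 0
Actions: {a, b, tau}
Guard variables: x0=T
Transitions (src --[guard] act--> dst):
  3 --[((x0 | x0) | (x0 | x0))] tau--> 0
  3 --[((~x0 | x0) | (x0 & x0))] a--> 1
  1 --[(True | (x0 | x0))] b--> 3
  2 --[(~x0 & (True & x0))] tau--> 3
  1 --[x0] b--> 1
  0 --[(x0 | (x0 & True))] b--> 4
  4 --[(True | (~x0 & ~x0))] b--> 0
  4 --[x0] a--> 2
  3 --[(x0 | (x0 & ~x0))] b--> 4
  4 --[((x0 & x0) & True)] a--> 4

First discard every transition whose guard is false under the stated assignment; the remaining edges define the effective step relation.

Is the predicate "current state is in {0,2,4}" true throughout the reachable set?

Safe = {0,2,4}
R = {0,2,4}
  0: ok
  2: ok
  4: ok

Answer: INVARIANT HOLDS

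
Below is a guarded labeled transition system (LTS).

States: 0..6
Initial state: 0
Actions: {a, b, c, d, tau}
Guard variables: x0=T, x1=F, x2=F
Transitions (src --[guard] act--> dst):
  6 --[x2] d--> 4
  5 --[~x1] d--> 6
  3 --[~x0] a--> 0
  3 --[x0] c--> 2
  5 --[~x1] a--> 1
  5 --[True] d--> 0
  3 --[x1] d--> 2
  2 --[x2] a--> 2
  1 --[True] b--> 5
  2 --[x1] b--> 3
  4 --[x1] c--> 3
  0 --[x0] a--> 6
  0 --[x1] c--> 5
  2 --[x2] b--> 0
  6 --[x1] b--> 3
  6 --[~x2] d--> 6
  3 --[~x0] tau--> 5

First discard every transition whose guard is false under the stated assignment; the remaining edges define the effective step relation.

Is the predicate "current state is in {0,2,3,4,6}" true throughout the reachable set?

Allowed set {0,2,3,4,6}
R = {0,6}
  0: ok
  6: ok

Answer: INVARIANT HOLDS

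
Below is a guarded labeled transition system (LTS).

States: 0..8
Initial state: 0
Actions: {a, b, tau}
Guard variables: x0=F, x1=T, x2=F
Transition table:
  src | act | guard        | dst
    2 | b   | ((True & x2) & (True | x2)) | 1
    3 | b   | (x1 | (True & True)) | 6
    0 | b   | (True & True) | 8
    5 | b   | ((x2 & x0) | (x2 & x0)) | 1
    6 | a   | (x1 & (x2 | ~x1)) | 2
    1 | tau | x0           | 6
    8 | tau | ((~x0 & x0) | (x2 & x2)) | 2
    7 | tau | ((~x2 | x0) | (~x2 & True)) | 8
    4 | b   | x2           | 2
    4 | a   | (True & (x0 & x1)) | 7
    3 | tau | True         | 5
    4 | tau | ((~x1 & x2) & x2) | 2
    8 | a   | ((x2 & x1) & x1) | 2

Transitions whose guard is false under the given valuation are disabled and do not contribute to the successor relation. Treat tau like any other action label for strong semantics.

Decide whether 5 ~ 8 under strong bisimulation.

Answer: BISIMILAR

Analysis:
Bisimulation quotient by refinement:
  π0 = {{0,1,2,3,4,5,6,7,8}}
  π1 = {{0},{1,2,4,5,6,8},{3},{7}}
Fixed point at round 2; 4 class(es).
class of 5: {1,2,4,5,6,8}; class of 8: {1,2,4,5,6,8}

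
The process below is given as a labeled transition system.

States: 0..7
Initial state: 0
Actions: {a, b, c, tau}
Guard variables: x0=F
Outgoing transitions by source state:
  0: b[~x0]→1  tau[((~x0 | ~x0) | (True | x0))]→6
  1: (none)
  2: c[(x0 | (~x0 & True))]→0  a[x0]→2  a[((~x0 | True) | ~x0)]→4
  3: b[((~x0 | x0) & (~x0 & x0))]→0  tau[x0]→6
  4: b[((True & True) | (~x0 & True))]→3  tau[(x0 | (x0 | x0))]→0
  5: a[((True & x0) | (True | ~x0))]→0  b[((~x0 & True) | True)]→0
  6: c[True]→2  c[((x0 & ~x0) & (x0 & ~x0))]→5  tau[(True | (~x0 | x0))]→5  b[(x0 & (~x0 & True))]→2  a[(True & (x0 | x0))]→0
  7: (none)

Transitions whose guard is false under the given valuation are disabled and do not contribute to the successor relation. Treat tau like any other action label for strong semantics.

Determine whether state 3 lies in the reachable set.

Answer: REACHABLE

Working:
9 transition(s) survive guard evaluation.
L0 = {0}
L1 = {1,6}  now seen {0,1,6}
L2 = {2,5}  now seen {0,1,2,5,6}
L3 = {4}  now seen {0,1,2,4,5,6}
L4 = {3}  now seen {0,1,2,3,4,5,6}
R = {0,1,2,3,4,5,6}
witness 3: tau·c·a·b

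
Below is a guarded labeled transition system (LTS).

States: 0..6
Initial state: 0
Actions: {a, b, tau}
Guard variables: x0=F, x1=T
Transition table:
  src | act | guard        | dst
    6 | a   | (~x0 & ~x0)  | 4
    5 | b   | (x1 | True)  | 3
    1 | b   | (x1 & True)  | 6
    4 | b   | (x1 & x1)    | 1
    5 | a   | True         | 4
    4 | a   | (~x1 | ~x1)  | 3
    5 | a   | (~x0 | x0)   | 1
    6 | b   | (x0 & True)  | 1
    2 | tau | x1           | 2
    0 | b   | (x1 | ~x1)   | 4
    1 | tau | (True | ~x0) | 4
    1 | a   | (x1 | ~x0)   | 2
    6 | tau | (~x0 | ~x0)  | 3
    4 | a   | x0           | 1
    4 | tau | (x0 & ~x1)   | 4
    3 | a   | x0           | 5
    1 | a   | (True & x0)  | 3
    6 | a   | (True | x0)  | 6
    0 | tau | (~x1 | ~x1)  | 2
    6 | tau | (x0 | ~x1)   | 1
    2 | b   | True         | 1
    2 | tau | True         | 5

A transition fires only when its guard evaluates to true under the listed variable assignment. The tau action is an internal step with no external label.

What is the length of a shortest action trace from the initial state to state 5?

Answer: 4

Analysis:
BFS to 5:
  Layer 0: {0}
  Layer 1: {4}
  Layer 2: {1}
  Layer 3: {2,6}
  Layer 4: {3,5}
5 enters at depth 4; path b·b·a·tau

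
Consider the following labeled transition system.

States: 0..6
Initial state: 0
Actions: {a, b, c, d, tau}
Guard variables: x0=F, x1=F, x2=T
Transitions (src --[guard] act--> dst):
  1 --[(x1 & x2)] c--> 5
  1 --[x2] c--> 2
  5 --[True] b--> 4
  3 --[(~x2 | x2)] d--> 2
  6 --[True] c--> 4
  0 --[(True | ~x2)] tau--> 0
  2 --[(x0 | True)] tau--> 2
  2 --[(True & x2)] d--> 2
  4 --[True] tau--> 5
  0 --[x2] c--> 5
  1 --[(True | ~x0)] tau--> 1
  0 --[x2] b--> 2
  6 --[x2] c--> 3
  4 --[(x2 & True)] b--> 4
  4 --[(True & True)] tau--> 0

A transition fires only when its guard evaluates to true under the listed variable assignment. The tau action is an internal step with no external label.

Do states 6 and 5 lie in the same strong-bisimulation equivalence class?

Bisimulation quotient by refinement:
  P[0] = {{0,1,2,3,4,5,6}}
  P[1] = {{0},{1},{2},{3},{4},{5},{6}}
7 equivalence class(es) (converged in 2)
[6]={6}  [5]={5}

Answer: NOT BISIMILAR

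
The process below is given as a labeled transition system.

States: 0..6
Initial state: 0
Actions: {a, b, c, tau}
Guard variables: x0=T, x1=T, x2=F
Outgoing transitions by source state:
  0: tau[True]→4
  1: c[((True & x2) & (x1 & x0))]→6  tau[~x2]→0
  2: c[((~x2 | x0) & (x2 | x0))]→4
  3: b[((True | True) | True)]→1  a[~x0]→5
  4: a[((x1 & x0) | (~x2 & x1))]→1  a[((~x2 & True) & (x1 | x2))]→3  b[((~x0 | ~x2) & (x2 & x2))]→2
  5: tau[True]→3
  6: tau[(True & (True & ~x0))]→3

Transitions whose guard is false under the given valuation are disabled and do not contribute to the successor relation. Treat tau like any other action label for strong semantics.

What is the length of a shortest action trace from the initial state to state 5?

Answer: UNREACHABLE

Working:
Layered search for 5:
  Layer 0: {0}
  Layer 1: {4}
  Layer 2: {1,3}
5 never appears.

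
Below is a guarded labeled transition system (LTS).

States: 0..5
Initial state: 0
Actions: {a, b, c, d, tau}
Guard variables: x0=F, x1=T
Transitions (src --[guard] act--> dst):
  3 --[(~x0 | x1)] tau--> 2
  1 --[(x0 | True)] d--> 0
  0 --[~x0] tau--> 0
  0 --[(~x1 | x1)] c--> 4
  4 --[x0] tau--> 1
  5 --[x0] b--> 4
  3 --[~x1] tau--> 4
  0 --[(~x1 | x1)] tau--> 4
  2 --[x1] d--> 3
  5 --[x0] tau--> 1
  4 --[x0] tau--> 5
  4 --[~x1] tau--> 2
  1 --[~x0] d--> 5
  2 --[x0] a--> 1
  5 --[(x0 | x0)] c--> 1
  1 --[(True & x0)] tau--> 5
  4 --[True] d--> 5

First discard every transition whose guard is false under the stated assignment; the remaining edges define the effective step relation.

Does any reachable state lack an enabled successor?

Reachable = {0,4,5}
  0: c→4  tau→0  tau→4  [3 out]
  4: d→5  [1 out]
  5: ∅  [STUCK]
witness 5: tau·d

Answer: DEADLOCK at state 5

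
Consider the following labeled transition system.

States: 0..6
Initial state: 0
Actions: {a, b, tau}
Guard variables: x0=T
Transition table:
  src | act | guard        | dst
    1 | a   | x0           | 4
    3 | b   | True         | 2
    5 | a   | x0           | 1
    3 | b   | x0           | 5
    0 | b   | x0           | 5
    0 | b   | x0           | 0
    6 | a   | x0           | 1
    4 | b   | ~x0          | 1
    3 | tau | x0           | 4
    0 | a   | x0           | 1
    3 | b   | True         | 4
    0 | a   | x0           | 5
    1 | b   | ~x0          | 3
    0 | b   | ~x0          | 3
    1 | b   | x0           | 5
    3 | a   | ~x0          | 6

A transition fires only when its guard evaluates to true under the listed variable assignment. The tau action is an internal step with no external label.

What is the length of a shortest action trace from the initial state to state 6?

Answer: UNREACHABLE

Trace:
BFS to 6:
  L0 = {0}
  L1 = {1,5}
  L2 = {4}
6 never appears.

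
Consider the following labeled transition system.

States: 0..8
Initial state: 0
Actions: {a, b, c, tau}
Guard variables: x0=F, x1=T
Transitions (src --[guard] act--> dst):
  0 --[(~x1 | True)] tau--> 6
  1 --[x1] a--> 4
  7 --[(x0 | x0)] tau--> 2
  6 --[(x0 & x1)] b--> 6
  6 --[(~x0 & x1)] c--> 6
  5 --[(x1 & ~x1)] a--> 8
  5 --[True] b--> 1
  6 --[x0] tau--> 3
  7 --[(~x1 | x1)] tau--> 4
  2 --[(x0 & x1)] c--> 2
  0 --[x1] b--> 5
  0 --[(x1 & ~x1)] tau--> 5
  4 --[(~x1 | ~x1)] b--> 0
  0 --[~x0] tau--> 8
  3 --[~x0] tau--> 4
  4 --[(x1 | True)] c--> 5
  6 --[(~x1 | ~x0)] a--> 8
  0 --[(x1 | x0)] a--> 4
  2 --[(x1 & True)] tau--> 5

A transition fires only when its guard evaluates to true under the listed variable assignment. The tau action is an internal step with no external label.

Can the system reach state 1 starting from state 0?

Answer: REACHABLE

Working:
12 transition(s) survive guard evaluation.
depth 0: {0}
depth 1: {4,5,6,8}  now seen {0,4,5,6,8}
depth 2: {1}  now seen {0,1,4,5,6,8}
Reach set: {0,1,4,5,6,8}
witness 1: b·b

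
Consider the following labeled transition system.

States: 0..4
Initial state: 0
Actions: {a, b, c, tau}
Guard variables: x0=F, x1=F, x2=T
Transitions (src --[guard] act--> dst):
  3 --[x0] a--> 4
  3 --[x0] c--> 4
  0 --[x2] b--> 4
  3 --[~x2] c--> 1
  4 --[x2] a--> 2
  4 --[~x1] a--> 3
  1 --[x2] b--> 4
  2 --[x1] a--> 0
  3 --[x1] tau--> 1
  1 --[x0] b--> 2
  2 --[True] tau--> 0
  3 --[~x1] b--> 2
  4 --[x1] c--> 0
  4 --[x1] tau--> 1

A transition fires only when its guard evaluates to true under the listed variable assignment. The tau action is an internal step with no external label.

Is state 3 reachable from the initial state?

Guard filter leaves 6 enabled edge(s).
depth 0: {0}
depth 1: {4}  total {0,4}
depth 2: {2,3}  total {0,2,3,4}
Reach set: {0,2,3,4}
trace reaching 3: b·a

Answer: REACHABLE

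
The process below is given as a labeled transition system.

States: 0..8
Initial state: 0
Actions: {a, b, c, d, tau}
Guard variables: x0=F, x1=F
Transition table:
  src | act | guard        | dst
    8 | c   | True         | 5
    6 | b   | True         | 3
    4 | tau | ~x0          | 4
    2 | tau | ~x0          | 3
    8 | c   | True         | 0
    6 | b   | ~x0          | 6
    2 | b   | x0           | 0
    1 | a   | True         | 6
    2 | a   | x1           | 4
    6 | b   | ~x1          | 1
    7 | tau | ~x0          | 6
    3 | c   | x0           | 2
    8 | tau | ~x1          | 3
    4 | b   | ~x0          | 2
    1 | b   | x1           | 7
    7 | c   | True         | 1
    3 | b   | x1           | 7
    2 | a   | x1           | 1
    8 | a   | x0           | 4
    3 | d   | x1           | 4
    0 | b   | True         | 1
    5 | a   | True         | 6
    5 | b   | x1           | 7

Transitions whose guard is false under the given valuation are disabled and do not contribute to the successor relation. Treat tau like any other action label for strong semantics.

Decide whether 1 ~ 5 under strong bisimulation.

Bisimulation quotient by refinement:
  P[0] = {{0,1,2,3,4,5,6,7,8}}
  P[1] = {{0,6},{1,5},{2},{3},{4},{7,8}}
  P[2] = {{0},{1,5},{2},{3},{4},{6},{7},{8}}
stable after 3 split(s): 8 block(s)
class of 1: {1,5}; class of 5: {1,5}

Answer: BISIMILAR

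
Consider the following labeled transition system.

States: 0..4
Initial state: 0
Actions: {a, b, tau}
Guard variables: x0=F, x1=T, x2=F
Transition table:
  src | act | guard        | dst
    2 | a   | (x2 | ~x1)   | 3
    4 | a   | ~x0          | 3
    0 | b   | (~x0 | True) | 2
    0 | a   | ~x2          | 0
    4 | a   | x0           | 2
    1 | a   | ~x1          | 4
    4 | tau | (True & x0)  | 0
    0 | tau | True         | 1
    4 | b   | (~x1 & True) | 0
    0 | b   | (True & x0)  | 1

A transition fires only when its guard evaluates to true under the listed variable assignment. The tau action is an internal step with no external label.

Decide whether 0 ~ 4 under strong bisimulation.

Compute ~ classes (split until stable):
  π0 = {{0,1,2,3,4}}
  π1 = {{0},{1,2,3},{4}}
3 equivalence class(es) (converged in 2)
class of 0: {0}; class of 4: {4}

Answer: NOT BISIMILAR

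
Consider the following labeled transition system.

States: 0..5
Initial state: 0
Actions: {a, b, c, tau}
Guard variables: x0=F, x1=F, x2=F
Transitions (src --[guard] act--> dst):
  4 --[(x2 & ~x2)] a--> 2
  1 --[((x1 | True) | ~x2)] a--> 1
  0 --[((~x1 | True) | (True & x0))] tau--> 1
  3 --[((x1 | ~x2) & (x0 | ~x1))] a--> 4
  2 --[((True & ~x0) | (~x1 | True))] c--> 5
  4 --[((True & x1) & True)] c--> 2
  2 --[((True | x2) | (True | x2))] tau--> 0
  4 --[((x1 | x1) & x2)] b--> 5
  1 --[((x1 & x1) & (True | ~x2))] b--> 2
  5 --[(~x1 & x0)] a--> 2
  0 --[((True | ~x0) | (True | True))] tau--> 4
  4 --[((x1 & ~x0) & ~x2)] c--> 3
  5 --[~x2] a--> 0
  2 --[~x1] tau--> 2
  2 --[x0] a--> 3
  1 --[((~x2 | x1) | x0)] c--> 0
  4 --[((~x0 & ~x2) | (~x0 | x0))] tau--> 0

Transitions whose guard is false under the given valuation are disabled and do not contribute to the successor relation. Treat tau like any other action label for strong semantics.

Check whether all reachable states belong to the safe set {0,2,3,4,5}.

Answer: INVARIANT VIOLATED at state 1

Trace:
Safe = {0,2,3,4,5}
Reach set: {0,1,4}
  0: safe
  1: ✗ unsafe
  4: safe
reach 1 via tau — violates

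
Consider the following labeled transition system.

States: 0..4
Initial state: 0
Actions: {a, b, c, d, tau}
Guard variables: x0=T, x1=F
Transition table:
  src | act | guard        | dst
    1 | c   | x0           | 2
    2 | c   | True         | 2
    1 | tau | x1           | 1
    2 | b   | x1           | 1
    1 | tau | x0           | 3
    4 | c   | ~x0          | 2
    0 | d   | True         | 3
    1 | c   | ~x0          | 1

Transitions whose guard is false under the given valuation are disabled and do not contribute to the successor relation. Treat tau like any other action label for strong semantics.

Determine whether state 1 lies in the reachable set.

After dropping false guards: 4 live edges.
Layer 0: {0}
Layer 1: {3}  now seen {0,3}
R = {0,3}

Answer: UNREACHABLE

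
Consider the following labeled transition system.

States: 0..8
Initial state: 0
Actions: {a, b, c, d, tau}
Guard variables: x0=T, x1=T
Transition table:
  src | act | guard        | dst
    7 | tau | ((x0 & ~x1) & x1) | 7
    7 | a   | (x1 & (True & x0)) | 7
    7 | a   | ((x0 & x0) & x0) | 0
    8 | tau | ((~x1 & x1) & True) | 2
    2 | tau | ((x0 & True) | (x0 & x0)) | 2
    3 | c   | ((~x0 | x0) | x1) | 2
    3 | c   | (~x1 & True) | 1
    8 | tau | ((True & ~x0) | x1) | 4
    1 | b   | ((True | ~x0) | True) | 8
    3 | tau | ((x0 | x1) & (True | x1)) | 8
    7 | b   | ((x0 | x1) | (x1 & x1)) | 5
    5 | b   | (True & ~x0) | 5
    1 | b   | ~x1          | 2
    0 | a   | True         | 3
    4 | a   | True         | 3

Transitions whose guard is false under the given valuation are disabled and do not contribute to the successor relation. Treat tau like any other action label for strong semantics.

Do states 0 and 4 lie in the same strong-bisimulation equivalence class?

Answer: BISIMILAR

Analysis:
Bisimulation quotient by refinement:
  π0 = {{0,1,2,3,4,5,6,7,8}}
  π1 = {{0,4},{1},{2,8},{3},{5,6},{7}}
  π2 = {{0,4},{1},{2},{3},{5,6},{7},{8}}
7 equivalence class(es) (converged in 3)
class of 0: {0,4}; class of 4: {0,4}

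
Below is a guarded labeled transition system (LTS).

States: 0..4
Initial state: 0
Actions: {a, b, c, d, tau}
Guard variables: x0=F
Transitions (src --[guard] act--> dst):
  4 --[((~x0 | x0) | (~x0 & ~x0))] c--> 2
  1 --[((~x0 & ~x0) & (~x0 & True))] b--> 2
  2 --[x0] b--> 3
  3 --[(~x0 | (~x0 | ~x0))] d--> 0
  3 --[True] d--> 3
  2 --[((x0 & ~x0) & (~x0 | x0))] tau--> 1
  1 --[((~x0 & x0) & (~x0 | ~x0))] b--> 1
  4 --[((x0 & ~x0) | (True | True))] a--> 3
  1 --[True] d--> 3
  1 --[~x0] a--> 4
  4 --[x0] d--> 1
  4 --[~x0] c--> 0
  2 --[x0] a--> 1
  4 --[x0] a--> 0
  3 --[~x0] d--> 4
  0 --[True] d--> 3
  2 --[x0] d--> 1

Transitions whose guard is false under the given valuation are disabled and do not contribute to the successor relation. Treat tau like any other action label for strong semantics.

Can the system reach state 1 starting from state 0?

Guard filter leaves 10 enabled edge(s).
L0 = {0}
L1 = {3}  now seen {0,3}
L2 = {4}  now seen {0,3,4}
L3 = {2}  now seen {0,2,3,4}
R = {0,2,3,4}

Answer: UNREACHABLE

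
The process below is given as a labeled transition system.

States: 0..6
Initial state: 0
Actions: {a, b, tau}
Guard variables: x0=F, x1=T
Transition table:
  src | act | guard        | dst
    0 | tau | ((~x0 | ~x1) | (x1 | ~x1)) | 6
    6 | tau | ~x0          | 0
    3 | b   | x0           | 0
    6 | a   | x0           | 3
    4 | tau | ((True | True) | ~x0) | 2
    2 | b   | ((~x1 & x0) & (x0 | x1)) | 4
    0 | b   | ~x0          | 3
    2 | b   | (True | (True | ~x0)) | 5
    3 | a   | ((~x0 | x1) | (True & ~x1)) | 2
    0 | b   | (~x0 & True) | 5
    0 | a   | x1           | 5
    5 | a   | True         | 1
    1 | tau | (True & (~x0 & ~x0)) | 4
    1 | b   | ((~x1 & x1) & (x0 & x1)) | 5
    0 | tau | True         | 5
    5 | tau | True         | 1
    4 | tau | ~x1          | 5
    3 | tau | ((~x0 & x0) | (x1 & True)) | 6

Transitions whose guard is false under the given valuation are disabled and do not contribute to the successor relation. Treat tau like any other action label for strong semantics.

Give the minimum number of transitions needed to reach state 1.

Breadth-first toward 1:
  Layer 0: {0}
  Layer 1: {3,5,6}
  Layer 2: {1,2}
depth(1)=2, e.g. a·a

Answer: 2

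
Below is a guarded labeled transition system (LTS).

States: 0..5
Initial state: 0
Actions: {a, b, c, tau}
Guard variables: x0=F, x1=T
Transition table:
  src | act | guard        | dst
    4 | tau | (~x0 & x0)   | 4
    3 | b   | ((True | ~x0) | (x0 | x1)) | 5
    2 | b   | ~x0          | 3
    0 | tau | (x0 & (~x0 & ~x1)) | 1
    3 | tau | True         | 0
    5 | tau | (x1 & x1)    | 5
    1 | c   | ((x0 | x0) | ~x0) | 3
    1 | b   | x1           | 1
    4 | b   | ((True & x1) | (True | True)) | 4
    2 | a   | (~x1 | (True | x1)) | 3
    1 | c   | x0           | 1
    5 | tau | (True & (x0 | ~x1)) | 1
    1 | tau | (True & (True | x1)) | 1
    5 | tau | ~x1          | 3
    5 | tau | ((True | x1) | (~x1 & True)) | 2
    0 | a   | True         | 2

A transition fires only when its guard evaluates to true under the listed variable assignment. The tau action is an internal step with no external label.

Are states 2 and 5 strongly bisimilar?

Answer: NOT BISIMILAR

Analysis:
Refine partition for ~:
  round 0: {{0,1,2,3,4,5}}
  round 1: {{0},{1},{2},{3},{4},{5}}
Fixed point at round 2; 6 class(es).
[2]={2}  [5]={5}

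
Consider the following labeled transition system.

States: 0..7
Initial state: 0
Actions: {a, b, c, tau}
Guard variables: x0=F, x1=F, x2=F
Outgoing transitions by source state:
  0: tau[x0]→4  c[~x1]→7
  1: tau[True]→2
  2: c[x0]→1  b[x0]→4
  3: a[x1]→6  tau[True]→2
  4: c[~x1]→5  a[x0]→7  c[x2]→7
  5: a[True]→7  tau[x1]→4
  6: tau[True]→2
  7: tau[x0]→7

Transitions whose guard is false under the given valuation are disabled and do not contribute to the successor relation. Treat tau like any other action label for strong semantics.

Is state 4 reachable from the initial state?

After dropping false guards: 6 live edges.
depth 0: {0}
depth 1: {7}  total {0,7}
R = {0,7}

Answer: UNREACHABLE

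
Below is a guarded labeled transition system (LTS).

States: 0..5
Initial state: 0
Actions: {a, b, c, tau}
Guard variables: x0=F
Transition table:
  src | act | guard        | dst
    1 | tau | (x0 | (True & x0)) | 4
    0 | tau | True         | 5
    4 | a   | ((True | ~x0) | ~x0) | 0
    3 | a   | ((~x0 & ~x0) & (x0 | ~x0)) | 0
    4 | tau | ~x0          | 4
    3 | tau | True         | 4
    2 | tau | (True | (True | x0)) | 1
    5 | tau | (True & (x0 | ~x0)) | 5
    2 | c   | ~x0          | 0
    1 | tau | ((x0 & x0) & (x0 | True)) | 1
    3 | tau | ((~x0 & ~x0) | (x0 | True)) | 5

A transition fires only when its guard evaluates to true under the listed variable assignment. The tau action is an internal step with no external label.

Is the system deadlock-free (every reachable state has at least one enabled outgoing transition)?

Answer: DEADLOCK-FREE

Working:
R = {0,5}
  0: tau→5  [deg 1]
  5: tau→5  [deg 1]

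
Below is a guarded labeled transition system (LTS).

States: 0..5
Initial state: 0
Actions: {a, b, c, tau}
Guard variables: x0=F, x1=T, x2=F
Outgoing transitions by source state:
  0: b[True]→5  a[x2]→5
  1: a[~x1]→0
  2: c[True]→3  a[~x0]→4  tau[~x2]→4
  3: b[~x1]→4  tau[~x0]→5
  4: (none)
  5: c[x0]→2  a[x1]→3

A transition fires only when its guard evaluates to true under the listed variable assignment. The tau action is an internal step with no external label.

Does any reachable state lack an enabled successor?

Answer: DEADLOCK-FREE

Working:
R = {0,3,5}
  0: b→5  [1 exit(s)]
  3: tau→5  [1 exit(s)]
  5: a→3  [1 exit(s)]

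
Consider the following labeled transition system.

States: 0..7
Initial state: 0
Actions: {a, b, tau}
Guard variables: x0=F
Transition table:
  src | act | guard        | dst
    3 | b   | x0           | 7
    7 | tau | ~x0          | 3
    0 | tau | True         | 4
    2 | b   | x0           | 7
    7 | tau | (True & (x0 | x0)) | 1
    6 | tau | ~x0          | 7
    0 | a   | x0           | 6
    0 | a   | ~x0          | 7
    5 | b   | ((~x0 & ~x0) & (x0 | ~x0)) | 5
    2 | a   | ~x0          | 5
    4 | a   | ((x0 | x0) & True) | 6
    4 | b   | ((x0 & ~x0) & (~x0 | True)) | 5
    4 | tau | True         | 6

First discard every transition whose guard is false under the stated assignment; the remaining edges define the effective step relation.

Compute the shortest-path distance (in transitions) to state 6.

Answer: 2

Working:
Layered search for 6:
  L0 = {0}
  L1 = {4,7}
  L2 = {3,6}
first hit 6 at d=2 via tau·tau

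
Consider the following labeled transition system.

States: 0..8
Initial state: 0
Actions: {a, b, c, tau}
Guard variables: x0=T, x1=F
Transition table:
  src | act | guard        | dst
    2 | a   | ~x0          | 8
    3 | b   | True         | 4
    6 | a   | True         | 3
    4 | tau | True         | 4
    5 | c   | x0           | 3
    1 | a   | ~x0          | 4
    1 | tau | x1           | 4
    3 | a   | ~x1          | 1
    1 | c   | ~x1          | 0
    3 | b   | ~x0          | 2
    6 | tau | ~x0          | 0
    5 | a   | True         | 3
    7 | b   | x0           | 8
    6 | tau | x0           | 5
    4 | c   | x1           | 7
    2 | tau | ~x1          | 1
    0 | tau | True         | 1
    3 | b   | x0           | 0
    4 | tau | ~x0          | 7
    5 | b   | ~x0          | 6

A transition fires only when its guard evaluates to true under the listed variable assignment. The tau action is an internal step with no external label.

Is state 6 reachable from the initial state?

Answer: UNREACHABLE

Trace:
Guard filter leaves 12 enabled edge(s).
depth 0: {0}
depth 1: {1}  total {0,1}
Reachable = {0,1}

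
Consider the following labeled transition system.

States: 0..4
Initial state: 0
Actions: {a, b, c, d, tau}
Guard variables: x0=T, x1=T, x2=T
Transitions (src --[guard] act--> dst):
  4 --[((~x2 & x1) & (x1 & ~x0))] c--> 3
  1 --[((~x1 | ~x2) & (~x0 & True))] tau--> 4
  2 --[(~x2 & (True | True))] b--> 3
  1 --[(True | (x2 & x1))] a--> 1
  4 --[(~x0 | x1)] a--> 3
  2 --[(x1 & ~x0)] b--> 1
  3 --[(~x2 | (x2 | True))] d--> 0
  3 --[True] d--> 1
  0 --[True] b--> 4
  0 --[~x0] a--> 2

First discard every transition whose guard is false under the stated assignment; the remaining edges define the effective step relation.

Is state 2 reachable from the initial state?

Guard filter leaves 5 enabled edge(s).
Layer 0: {0}
Layer 1: {4}  now seen {0,4}
Layer 2: {3}  now seen {0,3,4}
Layer 3: {1}  now seen {0,1,3,4}
Reach set: {0,1,3,4}

Answer: UNREACHABLE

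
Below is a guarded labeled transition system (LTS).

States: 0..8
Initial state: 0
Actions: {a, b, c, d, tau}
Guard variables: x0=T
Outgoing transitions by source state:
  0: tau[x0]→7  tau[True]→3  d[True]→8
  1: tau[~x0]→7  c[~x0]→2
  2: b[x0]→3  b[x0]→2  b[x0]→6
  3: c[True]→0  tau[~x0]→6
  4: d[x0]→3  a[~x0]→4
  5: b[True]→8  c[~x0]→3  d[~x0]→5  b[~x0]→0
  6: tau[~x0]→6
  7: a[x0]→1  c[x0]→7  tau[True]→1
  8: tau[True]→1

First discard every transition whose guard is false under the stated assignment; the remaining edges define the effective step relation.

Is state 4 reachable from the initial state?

After dropping false guards: 13 live edges.
depth 0: {0}
depth 1: {3,7,8}  total {0,3,7,8}
depth 2: {1}  total {0,1,3,7,8}
Reachable = {0,1,3,7,8}

Answer: UNREACHABLE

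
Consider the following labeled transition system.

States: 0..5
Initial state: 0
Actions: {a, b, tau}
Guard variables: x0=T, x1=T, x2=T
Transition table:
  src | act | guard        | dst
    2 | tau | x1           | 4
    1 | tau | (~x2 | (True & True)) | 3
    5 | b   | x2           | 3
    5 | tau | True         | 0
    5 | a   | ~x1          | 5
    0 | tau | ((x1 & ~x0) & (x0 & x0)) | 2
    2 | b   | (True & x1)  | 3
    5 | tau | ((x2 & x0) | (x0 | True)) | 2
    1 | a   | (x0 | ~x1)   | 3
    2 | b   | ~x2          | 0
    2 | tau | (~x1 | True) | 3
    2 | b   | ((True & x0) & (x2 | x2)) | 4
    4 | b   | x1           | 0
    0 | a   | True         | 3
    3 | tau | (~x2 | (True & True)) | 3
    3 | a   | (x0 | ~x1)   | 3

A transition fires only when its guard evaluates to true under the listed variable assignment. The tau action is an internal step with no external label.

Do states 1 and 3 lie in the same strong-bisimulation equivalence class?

Refine partition for ~:
  P[0] = {{0,1,2,3,4,5}}
  P[1] = {{0},{1,3},{2,5},{4}}
  P[2] = {{0},{1,3},{2},{4},{5}}
stable after 3 split(s): 5 block(s)
1∈{1,3}, 3∈{1,3}

Answer: BISIMILAR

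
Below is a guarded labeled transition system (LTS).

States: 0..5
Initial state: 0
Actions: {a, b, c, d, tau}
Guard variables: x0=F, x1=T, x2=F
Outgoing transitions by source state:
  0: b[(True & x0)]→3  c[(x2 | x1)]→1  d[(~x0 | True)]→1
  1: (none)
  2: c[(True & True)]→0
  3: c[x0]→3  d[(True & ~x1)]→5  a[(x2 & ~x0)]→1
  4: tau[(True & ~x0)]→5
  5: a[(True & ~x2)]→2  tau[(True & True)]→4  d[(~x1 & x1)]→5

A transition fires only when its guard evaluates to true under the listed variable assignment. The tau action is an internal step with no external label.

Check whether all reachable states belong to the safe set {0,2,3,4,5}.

Answer: INVARIANT VIOLATED at state 1

Working:
Allowed set {0,2,3,4,5}
R = {0,1}
  0: ✓
  1: ✗ unsafe
reach 1 via c — violates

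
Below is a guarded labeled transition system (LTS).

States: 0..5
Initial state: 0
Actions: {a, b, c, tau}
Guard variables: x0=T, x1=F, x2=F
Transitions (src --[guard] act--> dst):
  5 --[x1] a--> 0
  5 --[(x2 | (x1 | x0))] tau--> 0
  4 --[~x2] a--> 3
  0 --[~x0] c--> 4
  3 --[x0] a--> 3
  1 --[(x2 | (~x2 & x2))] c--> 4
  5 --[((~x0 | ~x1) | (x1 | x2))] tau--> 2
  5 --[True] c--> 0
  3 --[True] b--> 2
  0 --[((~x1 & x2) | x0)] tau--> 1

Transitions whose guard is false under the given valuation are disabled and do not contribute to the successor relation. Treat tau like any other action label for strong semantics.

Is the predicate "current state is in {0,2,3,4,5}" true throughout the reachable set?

Answer: INVARIANT VIOLATED at state 1

Trace:
Safe = {0,2,3,4,5}
Reachable = {0,1}
  0: ok
  1: VIOLATES
witness against invariant: tau → 1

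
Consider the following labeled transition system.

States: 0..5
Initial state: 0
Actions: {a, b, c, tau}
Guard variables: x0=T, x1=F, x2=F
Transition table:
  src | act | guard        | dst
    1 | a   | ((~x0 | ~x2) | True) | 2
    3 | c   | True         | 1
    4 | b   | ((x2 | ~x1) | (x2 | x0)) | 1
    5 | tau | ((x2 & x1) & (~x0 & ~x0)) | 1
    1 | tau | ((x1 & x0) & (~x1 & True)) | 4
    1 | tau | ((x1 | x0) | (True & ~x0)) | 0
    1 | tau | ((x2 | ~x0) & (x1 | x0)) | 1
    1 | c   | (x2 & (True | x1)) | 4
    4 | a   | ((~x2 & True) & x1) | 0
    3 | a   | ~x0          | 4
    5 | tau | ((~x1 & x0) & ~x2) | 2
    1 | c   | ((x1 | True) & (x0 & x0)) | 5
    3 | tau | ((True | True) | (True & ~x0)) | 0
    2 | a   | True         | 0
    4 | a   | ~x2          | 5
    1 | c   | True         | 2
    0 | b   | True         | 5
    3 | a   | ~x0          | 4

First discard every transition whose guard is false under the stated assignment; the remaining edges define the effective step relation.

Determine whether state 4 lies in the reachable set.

Answer: UNREACHABLE

Analysis:
After dropping false guards: 11 live edges.
L0 = {0}
L1 = {5}  now seen {0,5}
L2 = {2}  now seen {0,2,5}
Reachable = {0,2,5}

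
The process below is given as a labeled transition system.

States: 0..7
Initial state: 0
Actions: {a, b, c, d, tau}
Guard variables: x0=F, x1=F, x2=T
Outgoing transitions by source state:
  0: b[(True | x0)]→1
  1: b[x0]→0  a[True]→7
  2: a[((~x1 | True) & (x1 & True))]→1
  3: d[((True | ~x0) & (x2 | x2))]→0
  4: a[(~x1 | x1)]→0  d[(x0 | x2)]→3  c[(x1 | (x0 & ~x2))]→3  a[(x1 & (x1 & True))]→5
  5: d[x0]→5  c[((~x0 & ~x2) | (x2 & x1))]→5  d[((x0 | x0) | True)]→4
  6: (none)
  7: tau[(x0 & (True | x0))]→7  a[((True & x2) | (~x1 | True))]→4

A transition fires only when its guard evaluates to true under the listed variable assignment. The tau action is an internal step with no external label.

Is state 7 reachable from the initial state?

Answer: REACHABLE

Trace:
After dropping false guards: 7 live edges.
depth 0: {0}
depth 1: {1}  total {0,1}
depth 2: {7}  total {0,1,7}
depth 3: {4}  total {0,1,4,7}
depth 4: {3}  total {0,1,3,4,7}
R = {0,1,3,4,7}
Path to 7: b·a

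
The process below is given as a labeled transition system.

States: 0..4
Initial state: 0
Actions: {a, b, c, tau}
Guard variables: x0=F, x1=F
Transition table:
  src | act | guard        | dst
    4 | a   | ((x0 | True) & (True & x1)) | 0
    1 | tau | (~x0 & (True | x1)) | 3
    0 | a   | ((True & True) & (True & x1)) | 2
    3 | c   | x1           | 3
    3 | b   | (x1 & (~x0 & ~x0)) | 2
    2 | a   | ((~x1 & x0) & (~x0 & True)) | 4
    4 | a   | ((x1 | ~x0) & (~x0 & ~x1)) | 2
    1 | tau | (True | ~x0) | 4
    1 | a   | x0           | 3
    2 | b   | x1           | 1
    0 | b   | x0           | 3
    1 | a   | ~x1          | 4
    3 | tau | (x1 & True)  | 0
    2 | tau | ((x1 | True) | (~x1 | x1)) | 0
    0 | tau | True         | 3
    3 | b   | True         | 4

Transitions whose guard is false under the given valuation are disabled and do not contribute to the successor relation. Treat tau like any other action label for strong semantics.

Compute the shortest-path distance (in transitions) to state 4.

Breadth-first toward 4:
  depth 0: {0}
  depth 1: {3}
  depth 2: {4}
4 enters at depth 2; path tau·b

Answer: 2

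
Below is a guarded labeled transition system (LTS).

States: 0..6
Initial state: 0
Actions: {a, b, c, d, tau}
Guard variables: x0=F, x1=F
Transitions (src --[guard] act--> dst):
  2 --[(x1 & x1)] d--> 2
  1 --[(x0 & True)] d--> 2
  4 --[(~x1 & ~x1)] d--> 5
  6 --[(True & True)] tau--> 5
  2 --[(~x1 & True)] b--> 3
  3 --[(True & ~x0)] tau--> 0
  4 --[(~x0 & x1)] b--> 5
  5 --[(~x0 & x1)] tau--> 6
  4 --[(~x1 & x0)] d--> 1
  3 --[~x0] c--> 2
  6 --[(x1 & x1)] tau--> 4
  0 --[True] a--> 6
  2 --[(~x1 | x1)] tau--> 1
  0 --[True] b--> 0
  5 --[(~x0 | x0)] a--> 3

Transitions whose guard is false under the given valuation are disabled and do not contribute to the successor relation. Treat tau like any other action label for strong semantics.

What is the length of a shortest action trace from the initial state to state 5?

BFS to 5:
  L0 = {0}
  L1 = {6}
  L2 = {5}
5 enters at depth 2; path a·tau

Answer: 2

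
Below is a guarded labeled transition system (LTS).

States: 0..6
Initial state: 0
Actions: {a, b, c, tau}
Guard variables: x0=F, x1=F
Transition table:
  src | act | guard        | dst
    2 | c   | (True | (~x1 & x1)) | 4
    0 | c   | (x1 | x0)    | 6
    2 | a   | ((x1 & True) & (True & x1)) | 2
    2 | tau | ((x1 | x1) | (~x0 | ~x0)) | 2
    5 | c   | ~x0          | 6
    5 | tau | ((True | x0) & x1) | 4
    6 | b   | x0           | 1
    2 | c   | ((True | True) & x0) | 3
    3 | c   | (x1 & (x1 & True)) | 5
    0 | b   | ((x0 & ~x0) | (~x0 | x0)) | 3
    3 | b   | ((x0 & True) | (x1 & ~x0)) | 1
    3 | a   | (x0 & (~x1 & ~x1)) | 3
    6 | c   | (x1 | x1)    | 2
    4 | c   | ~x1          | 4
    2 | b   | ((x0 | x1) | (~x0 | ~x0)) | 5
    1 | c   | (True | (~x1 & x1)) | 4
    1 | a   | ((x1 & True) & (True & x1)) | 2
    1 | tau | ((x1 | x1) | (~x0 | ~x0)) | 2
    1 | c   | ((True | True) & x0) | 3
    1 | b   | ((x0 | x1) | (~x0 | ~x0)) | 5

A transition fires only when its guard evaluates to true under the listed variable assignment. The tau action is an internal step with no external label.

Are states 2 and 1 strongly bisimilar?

Answer: BISIMILAR

Analysis:
Bisimulation quotient by refinement:
  π0 = {{0,1,2,3,4,5,6}}
  π1 = {{0},{1,2},{3,6},{4,5}}
  π2 = {{0},{1,2},{3,6},{4},{5}}
Fixed point at round 3; 5 class(es).
2∈{1,2}, 1∈{1,2}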